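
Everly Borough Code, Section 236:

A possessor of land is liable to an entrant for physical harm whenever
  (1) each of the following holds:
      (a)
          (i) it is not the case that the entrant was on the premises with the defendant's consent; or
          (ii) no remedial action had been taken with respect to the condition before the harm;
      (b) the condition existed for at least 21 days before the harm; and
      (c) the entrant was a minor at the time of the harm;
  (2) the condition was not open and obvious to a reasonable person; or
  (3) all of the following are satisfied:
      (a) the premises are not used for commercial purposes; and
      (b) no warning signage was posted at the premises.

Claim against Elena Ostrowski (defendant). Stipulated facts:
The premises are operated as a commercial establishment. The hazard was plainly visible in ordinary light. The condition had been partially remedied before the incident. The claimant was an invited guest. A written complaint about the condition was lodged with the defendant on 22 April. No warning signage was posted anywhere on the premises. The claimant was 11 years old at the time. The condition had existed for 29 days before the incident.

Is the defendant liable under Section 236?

(i) not (consent to enter) — fails.
(ii) no remedial action — not satisfied.
(a) = F OR F = false.
(b) condition ≥21 days old — met.
(c) entrant a minor — holds.
So (1) is not satisfied (F AND T AND T).
(2) not open/obvious — not met.
(a) not (commercial use) — not satisfied.
(b) no signage posted — holds.
(3) = F AND T = false.
Overall: F OR F OR F → false.

No — not liable.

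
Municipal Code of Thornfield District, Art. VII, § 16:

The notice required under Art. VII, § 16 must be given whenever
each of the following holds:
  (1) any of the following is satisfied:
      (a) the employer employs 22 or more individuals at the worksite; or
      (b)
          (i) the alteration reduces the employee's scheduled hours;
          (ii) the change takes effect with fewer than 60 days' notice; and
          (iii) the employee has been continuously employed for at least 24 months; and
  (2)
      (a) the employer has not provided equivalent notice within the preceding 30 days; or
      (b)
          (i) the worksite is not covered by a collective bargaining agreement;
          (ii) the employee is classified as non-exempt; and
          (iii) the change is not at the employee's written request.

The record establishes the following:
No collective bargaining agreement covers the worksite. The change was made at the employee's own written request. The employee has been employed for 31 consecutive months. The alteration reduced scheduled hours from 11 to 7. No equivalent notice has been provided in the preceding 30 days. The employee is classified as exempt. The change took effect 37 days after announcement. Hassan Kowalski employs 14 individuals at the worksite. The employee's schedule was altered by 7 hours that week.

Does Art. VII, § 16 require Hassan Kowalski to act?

(a) ≥ 22 at site — not met.
(i) hours reduced — met.
(ii) < 60 days' notice — met.
(iii) tenure ≥ 24 mo. — satisfied.
(b): T AND T AND T → true.
So (1) is satisfied (F OR T).
(a) no recent notice — satisfied.
(i) no CBA — met.
(ii) non-exempt — fails.
(iii) not employee-requested — fails.
(b): T AND F AND F → false.
(2): T OR F → true.
So Overall is satisfied (T AND T).

Yes — required.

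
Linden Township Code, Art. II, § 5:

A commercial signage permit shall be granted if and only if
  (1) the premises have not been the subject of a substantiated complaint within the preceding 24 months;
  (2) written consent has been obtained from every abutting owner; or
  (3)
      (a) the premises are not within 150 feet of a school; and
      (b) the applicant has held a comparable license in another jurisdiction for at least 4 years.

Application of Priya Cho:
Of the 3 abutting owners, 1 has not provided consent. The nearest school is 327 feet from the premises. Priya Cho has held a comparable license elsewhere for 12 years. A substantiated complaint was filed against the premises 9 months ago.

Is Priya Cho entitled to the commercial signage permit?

(1) no complaint in 24 mo. — not satisfied.
(2) all abutters consent — not met.
(a) ≥150 ft from school — met.
(b) prior license ≥ 4 yr — met.
(3) = T AND T = true.
Overall = F OR F OR T = true.

Yes — granted.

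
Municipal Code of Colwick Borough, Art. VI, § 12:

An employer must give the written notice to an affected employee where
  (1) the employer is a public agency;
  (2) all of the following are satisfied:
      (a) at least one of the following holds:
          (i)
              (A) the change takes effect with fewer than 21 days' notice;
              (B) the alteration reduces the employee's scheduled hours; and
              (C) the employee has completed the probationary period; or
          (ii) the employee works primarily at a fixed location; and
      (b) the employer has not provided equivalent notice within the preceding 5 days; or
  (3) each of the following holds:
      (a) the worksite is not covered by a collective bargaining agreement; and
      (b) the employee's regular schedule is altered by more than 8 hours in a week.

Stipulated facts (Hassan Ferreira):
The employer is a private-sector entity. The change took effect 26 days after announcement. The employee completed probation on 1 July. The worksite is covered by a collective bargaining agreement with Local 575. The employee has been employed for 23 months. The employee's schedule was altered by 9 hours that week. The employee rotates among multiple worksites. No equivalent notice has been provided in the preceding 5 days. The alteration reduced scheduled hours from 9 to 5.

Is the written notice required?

No — not required.

(1) public agency — not met.
(A) < 21 days' notice — not satisfied.
(B) hours reduced — met.
(C) past probation — holds.
(i): F AND T AND T → false.
(ii) fixed location — not satisfied.
(a): F OR F → false.
(b) no recent notice — met.
So (2) is not satisfied (F AND T).
(a) no CBA — not satisfied.
(b) schedule shift > 8h — satisfied.
(3): F AND T → false.
Overall = F OR F OR F = false.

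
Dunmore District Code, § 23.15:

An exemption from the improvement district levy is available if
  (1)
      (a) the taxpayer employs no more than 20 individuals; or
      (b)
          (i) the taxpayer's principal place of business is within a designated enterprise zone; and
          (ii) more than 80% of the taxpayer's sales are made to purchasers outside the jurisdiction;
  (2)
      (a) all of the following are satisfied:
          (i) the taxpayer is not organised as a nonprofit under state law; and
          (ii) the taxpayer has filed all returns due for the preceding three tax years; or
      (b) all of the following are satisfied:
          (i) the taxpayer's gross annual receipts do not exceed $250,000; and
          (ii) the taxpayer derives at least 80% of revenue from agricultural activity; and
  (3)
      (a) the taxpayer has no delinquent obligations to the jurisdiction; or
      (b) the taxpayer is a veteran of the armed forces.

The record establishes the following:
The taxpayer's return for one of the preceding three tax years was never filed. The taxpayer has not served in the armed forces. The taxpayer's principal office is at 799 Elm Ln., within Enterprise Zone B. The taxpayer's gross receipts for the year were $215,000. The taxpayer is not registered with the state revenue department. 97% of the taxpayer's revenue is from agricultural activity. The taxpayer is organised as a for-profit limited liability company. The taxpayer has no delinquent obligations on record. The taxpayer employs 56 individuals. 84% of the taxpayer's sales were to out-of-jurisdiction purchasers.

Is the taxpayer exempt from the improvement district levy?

(a) ≤ 20 employees — not satisfied.
(i) in enterprise zone — met.
(ii) >80% out-of-jur. sales — holds.
(b) = T AND T = true.
So (1) is satisfied (F OR T).
(i) not (nonprofit) — holds.
(ii) returns current — fails.
So (a) is not satisfied (T AND F).
(i) receipts ≤ $250,000 — met.
(ii) ≥80% agricultural — satisfied.
(b) = T AND T = true.
(2) = F OR T = true.
(a) no delinquency — met.
(b) veteran — not satisfied.
(3): T OR F → true.
Overall: T AND T AND T → true.

Yes — exempt.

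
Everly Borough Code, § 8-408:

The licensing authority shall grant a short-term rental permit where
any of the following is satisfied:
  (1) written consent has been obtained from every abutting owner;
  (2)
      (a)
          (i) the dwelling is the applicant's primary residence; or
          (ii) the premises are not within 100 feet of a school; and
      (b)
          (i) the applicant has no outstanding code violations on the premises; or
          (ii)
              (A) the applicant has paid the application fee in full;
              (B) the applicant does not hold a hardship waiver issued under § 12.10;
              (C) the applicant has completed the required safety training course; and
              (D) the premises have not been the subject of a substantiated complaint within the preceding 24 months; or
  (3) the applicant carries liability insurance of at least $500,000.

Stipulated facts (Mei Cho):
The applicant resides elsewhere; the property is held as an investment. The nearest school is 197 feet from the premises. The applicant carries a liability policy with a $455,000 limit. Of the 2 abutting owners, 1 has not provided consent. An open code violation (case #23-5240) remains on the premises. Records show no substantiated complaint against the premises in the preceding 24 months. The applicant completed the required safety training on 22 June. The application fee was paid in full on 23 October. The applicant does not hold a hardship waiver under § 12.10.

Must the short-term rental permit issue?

(1) all abutters consent — not met.
(i) primary residence — fails.
(ii) ≥100 ft from school — satisfied.
(a) = F OR T = true.
(i) no code violations — not met.
(A) fee paid — satisfied.
(B) not (hardship waiver) — met.
(C) safety training — met.
(D) no complaint in 24 mo. — met.
(ii) = T AND T AND T AND T = true.
(b): F OR T → true.
(2) = T AND T = true.
(3) insurance ≥ $500,000 — fails.
Overall = F OR T OR F = true.

Yes — granted.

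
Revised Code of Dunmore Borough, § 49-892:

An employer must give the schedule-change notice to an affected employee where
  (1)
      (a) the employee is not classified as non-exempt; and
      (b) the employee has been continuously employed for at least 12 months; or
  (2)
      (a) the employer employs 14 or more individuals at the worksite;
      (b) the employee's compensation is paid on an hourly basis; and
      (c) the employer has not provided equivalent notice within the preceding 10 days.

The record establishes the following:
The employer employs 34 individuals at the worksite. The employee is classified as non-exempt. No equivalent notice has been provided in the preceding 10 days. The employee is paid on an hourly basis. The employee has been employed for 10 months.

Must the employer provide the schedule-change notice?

(a) not (non-exempt) — fails.
(b) tenure ≥ 12 mo. — not satisfied.
(1) = F AND F = false.
(a) ≥ 14 at site — holds.
(b) hourly-paid — met.
(c) no recent notice — holds.
(2): T AND T AND T → true.
Overall = F OR T = true.

Yes — required.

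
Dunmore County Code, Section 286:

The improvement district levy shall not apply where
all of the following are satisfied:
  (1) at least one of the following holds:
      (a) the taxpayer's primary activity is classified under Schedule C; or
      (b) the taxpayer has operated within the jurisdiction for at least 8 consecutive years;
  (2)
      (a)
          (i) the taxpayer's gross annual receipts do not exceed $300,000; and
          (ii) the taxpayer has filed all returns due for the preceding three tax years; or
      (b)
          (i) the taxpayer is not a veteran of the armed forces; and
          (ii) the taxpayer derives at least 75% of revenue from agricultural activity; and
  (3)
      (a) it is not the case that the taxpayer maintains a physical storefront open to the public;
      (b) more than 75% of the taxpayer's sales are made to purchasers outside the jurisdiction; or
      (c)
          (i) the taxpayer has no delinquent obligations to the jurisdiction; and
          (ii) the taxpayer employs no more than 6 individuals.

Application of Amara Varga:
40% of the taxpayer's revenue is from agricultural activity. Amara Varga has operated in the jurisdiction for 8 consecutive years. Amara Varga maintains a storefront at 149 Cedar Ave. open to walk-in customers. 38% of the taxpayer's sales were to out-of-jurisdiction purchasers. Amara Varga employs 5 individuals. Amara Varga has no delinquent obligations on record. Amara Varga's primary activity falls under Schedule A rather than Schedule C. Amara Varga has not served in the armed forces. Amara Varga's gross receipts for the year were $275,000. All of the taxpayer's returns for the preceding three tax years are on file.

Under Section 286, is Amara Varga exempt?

Yes — exempt.

(a) Schedule C activity — fails.
(b) ≥ 8 yrs in jurisdiction — met.
So (1) is satisfied (F OR T).
(i) receipts ≤ $300,000 — satisfied.
(ii) returns current — satisfied.
(a) = T AND T = true.
(i) not (veteran) — met.
(ii) ≥75% agricultural — fails.
So (b) is not satisfied (T AND F).
(2): T OR F → true.
(a) not (has storefront) — not met.
(b) >75% out-of-jur. sales — fails.
(i) no delinquency — holds.
(ii) ≤ 6 employees — holds.
So (c) is satisfied (T AND T).
(3) = F OR F OR T = true.
Overall = T AND T AND T = true.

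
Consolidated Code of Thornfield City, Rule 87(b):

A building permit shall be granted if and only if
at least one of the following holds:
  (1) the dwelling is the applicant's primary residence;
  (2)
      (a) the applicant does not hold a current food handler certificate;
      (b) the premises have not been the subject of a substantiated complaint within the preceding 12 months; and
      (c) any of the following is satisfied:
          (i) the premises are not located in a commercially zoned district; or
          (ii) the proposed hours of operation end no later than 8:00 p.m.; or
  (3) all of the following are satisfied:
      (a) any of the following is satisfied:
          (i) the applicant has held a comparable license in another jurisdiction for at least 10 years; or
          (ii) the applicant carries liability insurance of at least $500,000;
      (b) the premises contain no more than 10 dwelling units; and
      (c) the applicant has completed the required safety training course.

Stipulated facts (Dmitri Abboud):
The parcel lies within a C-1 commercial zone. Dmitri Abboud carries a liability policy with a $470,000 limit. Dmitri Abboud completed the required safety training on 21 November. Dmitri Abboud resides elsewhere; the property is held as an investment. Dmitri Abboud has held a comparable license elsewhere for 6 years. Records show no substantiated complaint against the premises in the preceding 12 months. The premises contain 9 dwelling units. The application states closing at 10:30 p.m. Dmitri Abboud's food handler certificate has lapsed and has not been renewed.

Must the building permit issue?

No — denied.

(1) primary residence — fails.
(a) not (food handler cert.) — satisfied.
(b) no complaint in 12 mo. — met.
(i) not (commercially zoned) — not satisfied.
(ii) closes by 8 p.m. — fails.
(c): F OR F → false.
So (2) is not satisfied (T AND T AND F).
(i) prior license ≥ 10 yr — fails.
(ii) insurance ≥ $500,000 — fails.
So (a) is not satisfied (F OR F).
(b) ≤ 10 units — holds.
(c) safety training — holds.
So (3) is not satisfied (F AND T AND T).
So Overall is not satisfied (F OR F OR F).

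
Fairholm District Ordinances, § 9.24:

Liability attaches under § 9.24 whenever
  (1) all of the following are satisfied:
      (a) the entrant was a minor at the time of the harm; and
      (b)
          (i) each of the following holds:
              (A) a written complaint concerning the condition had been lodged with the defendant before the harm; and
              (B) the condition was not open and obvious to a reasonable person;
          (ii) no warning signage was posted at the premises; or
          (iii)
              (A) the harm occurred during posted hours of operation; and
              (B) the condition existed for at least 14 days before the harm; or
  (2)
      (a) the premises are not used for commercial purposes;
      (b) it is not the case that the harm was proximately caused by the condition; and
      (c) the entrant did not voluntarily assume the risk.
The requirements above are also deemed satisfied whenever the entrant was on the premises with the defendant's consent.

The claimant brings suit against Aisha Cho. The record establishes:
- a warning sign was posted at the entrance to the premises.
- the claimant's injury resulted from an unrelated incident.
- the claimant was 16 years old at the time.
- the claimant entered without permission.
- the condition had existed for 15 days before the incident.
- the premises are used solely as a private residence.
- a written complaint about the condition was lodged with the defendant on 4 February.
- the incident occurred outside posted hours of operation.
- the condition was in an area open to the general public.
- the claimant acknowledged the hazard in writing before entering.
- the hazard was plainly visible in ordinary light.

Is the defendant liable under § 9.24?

(a) entrant a minor — satisfied.
(A) complaint lodged — met.
(B) not open/obvious — not met.
(i) = T AND F = false.
(ii) no signage posted — not met.
(A) during posted hours — not met.
(B) condition ≥14 days old — met.
(iii) = F AND T = false.
(b) = F OR F OR F = false.
(1): T AND F → false.
(a) not (commercial use) — satisfied.
(b) not (proximate cause) — met.
(c) no assumed risk — not satisfied.
(2): T AND T AND F → false.
Overall = F OR F = false.
Exception (consent to enter) — not satisfied.
Result: main false OR exception false → false.

No — not liable.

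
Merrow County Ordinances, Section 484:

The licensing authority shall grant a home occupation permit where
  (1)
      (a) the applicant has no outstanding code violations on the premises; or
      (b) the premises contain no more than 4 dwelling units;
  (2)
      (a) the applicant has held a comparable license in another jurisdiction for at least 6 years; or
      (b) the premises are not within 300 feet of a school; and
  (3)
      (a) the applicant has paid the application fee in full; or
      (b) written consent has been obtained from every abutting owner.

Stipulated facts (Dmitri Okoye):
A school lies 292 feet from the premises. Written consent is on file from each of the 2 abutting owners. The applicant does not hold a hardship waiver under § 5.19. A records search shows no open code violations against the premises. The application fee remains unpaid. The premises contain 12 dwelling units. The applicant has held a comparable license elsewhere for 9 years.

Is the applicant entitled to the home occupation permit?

(a) no code violations — met.
(b) ≤ 4 units — fails.
So (1) is satisfied (T OR F).
(a) prior license ≥ 6 yr — satisfied.
(b) ≥300 ft from school — fails.
(2): T OR F → true.
(a) fee paid — not met.
(b) all abutters consent — satisfied.
So (3) is satisfied (F OR T).
So Overall is satisfied (T AND T AND T).

Yes — granted.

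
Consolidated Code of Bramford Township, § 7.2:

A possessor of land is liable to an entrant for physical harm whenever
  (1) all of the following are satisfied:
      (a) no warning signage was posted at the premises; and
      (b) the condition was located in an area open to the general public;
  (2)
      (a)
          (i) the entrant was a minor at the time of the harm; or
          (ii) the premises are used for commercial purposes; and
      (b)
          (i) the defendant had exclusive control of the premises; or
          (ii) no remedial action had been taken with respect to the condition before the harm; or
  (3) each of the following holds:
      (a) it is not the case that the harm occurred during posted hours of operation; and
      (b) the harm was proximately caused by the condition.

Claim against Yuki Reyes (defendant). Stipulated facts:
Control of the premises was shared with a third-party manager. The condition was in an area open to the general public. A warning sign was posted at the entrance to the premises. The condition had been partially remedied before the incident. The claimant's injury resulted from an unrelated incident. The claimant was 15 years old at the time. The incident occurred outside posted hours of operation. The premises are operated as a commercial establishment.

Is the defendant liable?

No — not liable.

(a) no signage posted — not satisfied.
(b) public area — holds.
(1): F AND T → false.
(i) entrant a minor — holds.
(ii) commercial use — holds.
(a): T OR T → true.
(i) exclusive control — fails.
(ii) no remedial action — not satisfied.
(b) = F OR F = false.
(2): T AND F → false.
(a) not (during posted hours) — met.
(b) proximate cause — not satisfied.
So (3) is not satisfied (T AND F).
Overall = F OR F OR F = false.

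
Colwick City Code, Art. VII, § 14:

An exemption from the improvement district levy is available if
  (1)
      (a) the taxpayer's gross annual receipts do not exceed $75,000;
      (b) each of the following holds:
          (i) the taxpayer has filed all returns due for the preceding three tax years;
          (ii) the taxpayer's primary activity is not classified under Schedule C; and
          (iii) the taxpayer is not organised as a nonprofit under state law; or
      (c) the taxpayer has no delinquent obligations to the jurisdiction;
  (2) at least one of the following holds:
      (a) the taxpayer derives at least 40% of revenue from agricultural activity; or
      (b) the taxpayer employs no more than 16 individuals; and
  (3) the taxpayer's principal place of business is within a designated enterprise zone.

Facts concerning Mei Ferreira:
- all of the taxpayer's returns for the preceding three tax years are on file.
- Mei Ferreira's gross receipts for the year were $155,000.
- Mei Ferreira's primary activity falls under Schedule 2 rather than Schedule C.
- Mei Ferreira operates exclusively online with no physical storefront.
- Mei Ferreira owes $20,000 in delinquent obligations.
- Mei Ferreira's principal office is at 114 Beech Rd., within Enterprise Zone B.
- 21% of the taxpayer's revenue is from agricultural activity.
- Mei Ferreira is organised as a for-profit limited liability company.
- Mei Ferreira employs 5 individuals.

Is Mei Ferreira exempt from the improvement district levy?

(a) receipts ≤ $75,000 — fails.
(i) returns current — met.
(ii) not (Schedule C activity) — holds.
(iii) not (nonprofit) — met.
So (b) is satisfied (T AND T AND T).
(c) no delinquency — not satisfied.
(1): F OR T OR F → true.
(a) ≥40% agricultural — fails.
(b) ≤ 16 employees — satisfied.
(2) = F OR T = true.
(3) in enterprise zone — met.
Overall: T AND T AND T → true.

Yes — exempt.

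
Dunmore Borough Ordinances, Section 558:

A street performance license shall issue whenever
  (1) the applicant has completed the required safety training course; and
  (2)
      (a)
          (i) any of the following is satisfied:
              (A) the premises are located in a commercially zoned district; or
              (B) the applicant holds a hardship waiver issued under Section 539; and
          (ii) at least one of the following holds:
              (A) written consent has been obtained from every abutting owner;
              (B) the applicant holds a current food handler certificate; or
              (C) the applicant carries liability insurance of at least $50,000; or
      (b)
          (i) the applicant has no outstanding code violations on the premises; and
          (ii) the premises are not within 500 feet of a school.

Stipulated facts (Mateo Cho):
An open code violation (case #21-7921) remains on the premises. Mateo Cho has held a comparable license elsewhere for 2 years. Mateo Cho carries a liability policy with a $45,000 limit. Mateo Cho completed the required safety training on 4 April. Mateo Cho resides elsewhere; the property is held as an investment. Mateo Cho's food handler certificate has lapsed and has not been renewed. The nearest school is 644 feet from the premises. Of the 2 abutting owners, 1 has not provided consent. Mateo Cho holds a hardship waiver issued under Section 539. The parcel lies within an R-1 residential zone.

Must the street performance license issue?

No — denied.

(1) safety training — met.
(A) commercially zoned — not satisfied.
(B) hardship waiver — met.
So (i) is satisfied (F OR T).
(A) all abutters consent — not met.
(B) food handler cert. — not met.
(C) insurance ≥ $50,000 — not met.
(ii): F OR F OR F → false.
(a): T AND F → false.
(i) no code violations — not satisfied.
(ii) ≥500 ft from school — holds.
So (b) is not satisfied (F AND T).
(2): F OR F → false.
So Overall is not satisfied (T AND F).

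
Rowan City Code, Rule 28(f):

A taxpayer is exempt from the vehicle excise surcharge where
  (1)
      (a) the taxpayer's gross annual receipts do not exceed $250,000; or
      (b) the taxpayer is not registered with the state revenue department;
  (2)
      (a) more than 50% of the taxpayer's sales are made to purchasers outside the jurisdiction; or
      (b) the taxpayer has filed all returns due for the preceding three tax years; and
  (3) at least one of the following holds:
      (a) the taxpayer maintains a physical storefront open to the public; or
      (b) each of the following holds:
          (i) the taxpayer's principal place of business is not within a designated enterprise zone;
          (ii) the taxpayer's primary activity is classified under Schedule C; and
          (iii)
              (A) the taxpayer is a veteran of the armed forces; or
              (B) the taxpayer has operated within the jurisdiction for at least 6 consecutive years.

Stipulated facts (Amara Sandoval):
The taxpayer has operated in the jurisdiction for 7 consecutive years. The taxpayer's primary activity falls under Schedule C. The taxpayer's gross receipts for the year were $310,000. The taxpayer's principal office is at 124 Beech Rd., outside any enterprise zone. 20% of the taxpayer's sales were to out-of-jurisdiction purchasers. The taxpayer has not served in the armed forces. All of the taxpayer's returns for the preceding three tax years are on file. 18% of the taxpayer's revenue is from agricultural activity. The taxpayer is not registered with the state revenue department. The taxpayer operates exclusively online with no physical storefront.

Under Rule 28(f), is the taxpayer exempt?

Yes — exempt.

(a) receipts ≤ $250,000 — not satisfied.
(b) not (state-registered) — holds.
(1): F OR T → true.
(a) >50% out-of-jur. sales — fails.
(b) returns current — satisfied.
(2): F OR T → true.
(a) has storefront — not satisfied.
(i) not (in enterprise zone) — satisfied.
(ii) Schedule C activity — holds.
(A) veteran — not satisfied.
(B) ≥ 6 yrs in jurisdiction — satisfied.
(iii) = F OR T = true.
(b) = T AND T AND T = true.
(3): F OR T → true.
Overall: T AND T AND T → true.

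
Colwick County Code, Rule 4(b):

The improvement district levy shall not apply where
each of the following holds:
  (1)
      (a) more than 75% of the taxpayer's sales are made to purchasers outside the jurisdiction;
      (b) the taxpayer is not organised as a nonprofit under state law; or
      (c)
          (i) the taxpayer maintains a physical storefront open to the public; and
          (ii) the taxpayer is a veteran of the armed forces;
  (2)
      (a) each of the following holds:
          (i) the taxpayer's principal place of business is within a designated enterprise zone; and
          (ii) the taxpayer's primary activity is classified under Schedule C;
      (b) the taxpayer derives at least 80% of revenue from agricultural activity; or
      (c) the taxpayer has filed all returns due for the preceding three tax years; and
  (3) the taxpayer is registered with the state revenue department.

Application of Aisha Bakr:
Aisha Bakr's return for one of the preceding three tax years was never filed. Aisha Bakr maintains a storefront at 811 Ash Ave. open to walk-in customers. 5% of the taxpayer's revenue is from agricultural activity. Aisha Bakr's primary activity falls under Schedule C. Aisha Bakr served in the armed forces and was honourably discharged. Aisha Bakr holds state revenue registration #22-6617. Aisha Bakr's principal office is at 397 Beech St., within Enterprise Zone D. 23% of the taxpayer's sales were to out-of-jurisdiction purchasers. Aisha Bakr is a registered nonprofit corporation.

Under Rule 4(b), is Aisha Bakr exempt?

Yes — exempt.

(a) >75% out-of-jur. sales — not satisfied.
(b) not (nonprofit) — not satisfied.
(i) has storefront — met.
(ii) veteran — met.
(c) = T AND T = true.
So (1) is satisfied (F OR F OR T).
(i) in enterprise zone — holds.
(ii) Schedule C activity — met.
(a): T AND T → true.
(b) ≥80% agricultural — not met.
(c) returns current — not met.
(2) = T OR F OR F = true.
(3) state-registered — satisfied.
So Overall is satisfied (T AND T AND T).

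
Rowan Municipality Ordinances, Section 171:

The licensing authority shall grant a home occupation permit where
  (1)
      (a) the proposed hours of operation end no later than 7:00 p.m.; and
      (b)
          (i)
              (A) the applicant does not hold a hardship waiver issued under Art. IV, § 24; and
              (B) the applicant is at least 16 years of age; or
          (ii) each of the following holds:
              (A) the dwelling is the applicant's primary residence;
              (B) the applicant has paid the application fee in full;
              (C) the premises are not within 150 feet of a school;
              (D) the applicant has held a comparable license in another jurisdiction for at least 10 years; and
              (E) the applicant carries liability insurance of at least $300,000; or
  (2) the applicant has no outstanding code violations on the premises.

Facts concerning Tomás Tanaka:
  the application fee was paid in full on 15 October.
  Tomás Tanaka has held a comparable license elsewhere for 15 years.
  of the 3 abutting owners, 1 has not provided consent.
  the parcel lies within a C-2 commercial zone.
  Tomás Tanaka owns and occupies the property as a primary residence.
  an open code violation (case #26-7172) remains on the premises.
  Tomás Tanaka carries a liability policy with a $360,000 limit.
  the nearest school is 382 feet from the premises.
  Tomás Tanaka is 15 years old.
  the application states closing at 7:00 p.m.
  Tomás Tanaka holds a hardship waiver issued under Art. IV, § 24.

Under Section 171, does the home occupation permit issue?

(a) closes by 7 p.m. — satisfied.
(A) not (hardship waiver) — not satisfied.
(B) age ≥ 16 — fails.
So (i) is not satisfied (F AND F).
(A) primary residence — satisfied.
(B) fee paid — holds.
(C) ≥150 ft from school — holds.
(D) prior license ≥ 10 yr — satisfied.
(E) insurance ≥ $300,000 — holds.
So (ii) is satisfied (T AND T AND T AND T AND T).
So (b) is satisfied (F OR T).
(1): T AND T → true.
(2) no code violations — fails.
Overall = T OR F = true.

Yes — granted.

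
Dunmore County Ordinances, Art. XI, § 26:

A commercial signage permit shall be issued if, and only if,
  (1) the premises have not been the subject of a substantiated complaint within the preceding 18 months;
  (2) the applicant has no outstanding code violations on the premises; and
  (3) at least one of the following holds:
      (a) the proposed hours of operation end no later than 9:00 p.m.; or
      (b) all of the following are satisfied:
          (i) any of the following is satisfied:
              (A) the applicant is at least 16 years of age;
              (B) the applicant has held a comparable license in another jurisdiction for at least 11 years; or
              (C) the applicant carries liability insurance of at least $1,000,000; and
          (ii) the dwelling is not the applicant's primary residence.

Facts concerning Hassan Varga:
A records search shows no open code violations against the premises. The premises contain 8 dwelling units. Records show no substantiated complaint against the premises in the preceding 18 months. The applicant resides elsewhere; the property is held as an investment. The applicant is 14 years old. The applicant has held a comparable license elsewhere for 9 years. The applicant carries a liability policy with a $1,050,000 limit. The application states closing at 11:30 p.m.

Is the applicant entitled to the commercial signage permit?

(1) no complaint in 18 mo. — satisfied.
(2) no code violations — met.
(a) closes by 9 p.m. — not satisfied.
(A) age ≥ 16 — fails.
(B) prior license ≥ 11 yr — fails.
(C) insurance ≥ $1,000,000 — met.
(i) = F OR F OR T = true.
(ii) not (primary residence) — holds.
(b): T AND T → true.
(3) = F OR T = true.
So Overall is satisfied (T AND T AND T).

Yes — granted.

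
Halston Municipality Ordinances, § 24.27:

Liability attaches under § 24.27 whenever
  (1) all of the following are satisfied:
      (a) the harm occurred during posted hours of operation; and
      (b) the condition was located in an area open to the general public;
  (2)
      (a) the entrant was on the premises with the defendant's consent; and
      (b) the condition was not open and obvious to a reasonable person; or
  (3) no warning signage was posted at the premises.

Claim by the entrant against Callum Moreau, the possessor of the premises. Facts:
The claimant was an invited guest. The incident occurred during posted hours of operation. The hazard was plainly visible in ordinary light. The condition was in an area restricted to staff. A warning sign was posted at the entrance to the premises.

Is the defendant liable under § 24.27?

(a) during posted hours — satisfied.
(b) public area — not satisfied.
(1): T AND F → false.
(a) consent to enter — met.
(b) not open/obvious — not satisfied.
(2) = T AND F = false.
(3) no signage posted — fails.
Overall: F OR F OR F → false.

No — not liable.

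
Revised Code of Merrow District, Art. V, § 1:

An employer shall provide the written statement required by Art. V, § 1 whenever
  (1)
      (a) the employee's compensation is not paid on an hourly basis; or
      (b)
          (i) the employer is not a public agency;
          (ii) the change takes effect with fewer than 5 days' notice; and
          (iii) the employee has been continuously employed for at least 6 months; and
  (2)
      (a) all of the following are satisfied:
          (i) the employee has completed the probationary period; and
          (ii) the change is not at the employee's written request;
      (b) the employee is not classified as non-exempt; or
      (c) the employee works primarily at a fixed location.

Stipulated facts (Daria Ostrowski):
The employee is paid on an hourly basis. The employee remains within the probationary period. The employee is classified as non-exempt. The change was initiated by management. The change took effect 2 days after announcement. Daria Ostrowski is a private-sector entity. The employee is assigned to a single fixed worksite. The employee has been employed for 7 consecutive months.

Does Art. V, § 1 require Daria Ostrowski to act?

(a) not (hourly-paid) — fails.
(i) not (public agency) — holds.
(ii) < 5 days' notice — met.
(iii) tenure ≥ 6 mo. — met.
(b): T AND T AND T → true.
So (1) is satisfied (F OR T).
(i) past probation — not satisfied.
(ii) not employee-requested — satisfied.
So (a) is not satisfied (F AND T).
(b) not (non-exempt) — not satisfied.
(c) fixed location — holds.
(2) = F OR F OR T = true.
Overall: T AND T → true.

Yes — required.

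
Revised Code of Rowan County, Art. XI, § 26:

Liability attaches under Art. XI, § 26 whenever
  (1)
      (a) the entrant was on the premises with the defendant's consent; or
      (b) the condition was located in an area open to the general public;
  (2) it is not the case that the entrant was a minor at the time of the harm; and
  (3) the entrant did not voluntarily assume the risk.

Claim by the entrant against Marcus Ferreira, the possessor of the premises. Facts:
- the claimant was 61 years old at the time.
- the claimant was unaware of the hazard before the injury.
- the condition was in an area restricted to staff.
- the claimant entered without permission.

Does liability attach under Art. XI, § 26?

(a) consent to enter — not satisfied.
(b) public area — not satisfied.
(1): F OR F → false.
(2) not (entrant a minor) — met.
(3) no assumed risk — met.
Overall: F AND T AND T → false.

No — not liable.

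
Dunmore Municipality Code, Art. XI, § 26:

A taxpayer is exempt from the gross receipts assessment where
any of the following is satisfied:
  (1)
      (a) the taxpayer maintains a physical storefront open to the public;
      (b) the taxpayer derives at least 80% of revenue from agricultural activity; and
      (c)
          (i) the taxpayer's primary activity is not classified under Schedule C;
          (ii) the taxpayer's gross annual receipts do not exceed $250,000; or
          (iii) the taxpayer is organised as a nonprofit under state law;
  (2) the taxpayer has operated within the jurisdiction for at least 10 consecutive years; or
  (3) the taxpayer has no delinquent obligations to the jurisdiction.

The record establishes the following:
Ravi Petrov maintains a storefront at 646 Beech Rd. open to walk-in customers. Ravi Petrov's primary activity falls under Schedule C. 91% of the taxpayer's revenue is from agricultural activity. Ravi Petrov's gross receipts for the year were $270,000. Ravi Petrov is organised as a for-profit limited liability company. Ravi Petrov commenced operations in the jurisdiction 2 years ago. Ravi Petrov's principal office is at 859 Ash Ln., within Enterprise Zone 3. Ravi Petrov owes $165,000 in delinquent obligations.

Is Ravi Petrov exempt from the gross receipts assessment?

No — not exempt.

(a) has storefront — met.
(b) ≥80% agricultural — satisfied.
(i) not (Schedule C activity) — fails.
(ii) receipts ≤ $250,000 — fails.
(iii) nonprofit — fails.
(c): F OR F OR F → false.
So (1) is not satisfied (T AND T AND F).
(2) ≥ 10 yrs in jurisdiction — not satisfied.
(3) no delinquency — not satisfied.
So Overall is not satisfied (F OR F OR F).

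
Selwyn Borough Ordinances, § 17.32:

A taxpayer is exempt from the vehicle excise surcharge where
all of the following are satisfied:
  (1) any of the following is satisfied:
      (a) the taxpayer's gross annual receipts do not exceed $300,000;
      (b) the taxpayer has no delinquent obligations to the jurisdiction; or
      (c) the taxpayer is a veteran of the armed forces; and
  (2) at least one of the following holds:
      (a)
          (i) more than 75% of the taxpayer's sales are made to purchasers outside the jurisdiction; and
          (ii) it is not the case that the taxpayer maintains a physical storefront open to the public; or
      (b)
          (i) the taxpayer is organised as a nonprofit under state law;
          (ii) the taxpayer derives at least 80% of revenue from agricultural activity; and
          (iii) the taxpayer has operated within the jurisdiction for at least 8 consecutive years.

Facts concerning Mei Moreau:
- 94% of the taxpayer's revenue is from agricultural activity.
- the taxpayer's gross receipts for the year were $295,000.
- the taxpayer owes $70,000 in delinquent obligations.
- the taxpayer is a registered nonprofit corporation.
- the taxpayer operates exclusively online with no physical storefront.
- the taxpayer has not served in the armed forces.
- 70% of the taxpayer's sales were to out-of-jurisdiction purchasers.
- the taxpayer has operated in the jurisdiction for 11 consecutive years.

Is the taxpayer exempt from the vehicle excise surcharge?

(a) receipts ≤ $300,000 — holds.
(b) no delinquency — not met.
(c) veteran — fails.
(1): T OR F OR F → true.
(i) >75% out-of-jur. sales — not satisfied.
(ii) not (has storefront) — met.
(a) = F AND T = false.
(i) nonprofit — met.
(ii) ≥80% agricultural — met.
(iii) ≥ 8 yrs in jurisdiction — holds.
(b) = T AND T AND T = true.
(2): F OR T → true.
Overall = T AND T = true.

Yes — exempt.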